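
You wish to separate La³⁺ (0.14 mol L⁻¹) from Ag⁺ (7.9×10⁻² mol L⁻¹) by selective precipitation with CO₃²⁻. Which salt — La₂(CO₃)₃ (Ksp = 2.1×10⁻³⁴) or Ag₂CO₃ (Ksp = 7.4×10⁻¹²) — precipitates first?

Precipitation of each salt begins when its ion product equals Ksp.
For La₂(CO₃)₃: [CO₃²⁻] = (Ksp/[La³⁺]^2)^(1/3) = 2.2×10⁻¹¹ mol L⁻¹
For Ag₂CO₃: [CO₃²⁻] = (Ksp/[Ag⁺]^2) = 1.2×10⁻⁹ mol L⁻¹
La₂(CO₃)₃ requires the lower [CO₃²⁻], so it precipitates first.

La₂(CO₃)₃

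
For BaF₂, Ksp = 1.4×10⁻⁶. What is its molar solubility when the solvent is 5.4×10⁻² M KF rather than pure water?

4.8×10⁻⁴ M

BaF₂(s) ⇌ Ba²⁺(aq) + 2 F⁻(aq)
Let s be the solubility of BaF₂ here. The common ion gives [F⁻] ≈ 5.4×10⁻² M, and [Ba²⁺] = s.
Ksp = [Ba²⁺][F⁻]^2 = s(5.4×10⁻²)^2
s = 1.4×10⁻⁶ / (5.4×10⁻²)^2 = 4.8×10⁻⁴
s = 4.8×10⁻⁴ M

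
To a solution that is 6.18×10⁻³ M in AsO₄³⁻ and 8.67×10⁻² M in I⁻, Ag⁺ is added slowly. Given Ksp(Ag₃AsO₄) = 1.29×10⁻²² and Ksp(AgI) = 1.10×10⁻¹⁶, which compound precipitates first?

AgI

The threshold for precipitation is Q = Ksp.
For Ag₃AsO₄: [Ag⁺] = (Ksp/[AsO₄³⁻])^(1/3) = 2.75×10⁻⁷ M
For AgI: [Ag⁺] = (Ksp/[I⁻]) = 1.27×10⁻¹⁵ M
The smaller threshold [Ag⁺] is reached first, so AgI precipitates first.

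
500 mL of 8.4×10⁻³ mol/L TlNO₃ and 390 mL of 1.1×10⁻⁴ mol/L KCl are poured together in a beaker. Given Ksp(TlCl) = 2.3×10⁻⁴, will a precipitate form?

After mixing, V = 500 mL + 390 mL = 890 mL.
[Tl⁺] = (8.4×10⁻³)(500)/890 = 4.7×10⁻³ mol/L
[Cl⁻] = (1.1×10⁻⁴)(390)/890 = 4.8×10⁻⁵ mol/L
Q = [Tl⁺][Cl⁻] = 2.3×10⁻⁷
Q < Ksp (2.3×10⁻⁷ vs 2.3×10⁻⁴); the solution remains unsaturated and no precipitate forms.

No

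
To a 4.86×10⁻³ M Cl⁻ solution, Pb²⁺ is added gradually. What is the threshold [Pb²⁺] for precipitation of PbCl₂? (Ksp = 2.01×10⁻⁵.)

0.851 M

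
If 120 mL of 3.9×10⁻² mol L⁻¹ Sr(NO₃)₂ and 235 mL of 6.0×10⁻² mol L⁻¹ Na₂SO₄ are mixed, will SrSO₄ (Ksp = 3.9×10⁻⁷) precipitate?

Yes

After mixing, V = 120 mL + 235 mL = 355 mL.
[Sr²⁺] = (3.9×10⁻²)(120)/355 = 1.3×10⁻² mol L⁻¹
[SO₄²⁻] = (6.0×10⁻²)(235)/355 = 4.0×10⁻² mol L⁻¹
Q = [Sr²⁺][SO₄²⁻] = 5.2×10⁻⁴
Because Q > Ksp (5.2×10⁻⁴ vs 3.9×10⁻⁷), a precipitate of SrSO₄ forms.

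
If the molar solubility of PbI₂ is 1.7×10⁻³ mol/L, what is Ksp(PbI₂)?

PbI₂(s) ⇌ Pb²⁺(aq) + 2 I⁻(aq)
Let s be the molar solubility. Then [Pb²⁺] = s and [I⁻] = 2s.
Ksp = [Pb²⁺][I⁻]^2 = s · (2s)^2 = 4s^3
Ksp = 4 × (1.7×10⁻³)^3 = 2.0×10⁻⁸

Ksp = 2.0×10⁻⁸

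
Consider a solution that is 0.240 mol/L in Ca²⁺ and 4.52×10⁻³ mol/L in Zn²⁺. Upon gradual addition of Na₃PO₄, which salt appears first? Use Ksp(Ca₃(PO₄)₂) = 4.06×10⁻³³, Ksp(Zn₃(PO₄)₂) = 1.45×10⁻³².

Precipitation of each salt begins when its ion product equals Ksp.
For Ca₃(PO₄)₂: [PO₄³⁻] = (Ksp/[Ca²⁺]^3)^(1/2) = 5.42×10⁻¹⁶ mol/L
For Zn₃(PO₄)₂: [PO₄³⁻] = (Ksp/[Zn²⁺]^3)^(1/2) = 3.96×10⁻¹³ mol/L
Ca₃(PO₄)₂ requires the lower [PO₄³⁻], so it precipitates first.

Ca₃(PO₄)₂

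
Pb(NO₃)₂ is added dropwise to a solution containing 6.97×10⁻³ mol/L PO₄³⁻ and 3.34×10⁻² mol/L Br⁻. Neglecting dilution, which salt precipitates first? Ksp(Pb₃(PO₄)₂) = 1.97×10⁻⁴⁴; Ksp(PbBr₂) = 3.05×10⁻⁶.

Each salt precipitates once Q = Ksp for that salt.
For Pb₃(PO₄)₂: [Pb²⁺] = (Ksp/[PO₄³⁻]^2)^(1/3) = 7.40×10⁻¹⁴ mol/L
For PbBr₂: [Pb²⁺] = (Ksp/[Br⁻]^2) = 2.73×10⁻³ mol/L
Since Pb₃(PO₄)₂ needs less Pb²⁺ to reach saturation, it precipitates first.

Pb₃(PO₄)₂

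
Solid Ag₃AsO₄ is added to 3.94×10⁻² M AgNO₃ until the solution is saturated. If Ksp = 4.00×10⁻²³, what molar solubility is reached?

6.54×10⁻¹⁹ M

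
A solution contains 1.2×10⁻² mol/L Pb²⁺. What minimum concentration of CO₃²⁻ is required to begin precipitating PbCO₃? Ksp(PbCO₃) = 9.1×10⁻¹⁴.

Precipitation begins when Q = Ksp.
PbCO₃(s) ⇌ Pb²⁺(aq) + CO₃²⁻(aq)
Ksp = [Pb²⁺][CO₃²⁻] = [CO₃²⁻](1.2×10⁻²)
[CO₃²⁻] = 9.1×10⁻¹⁴ / (1.2×10⁻²) = 7.6×10⁻¹²
[CO₃²⁻] = 7.6×10⁻¹² mol/L

7.6×10⁻¹² M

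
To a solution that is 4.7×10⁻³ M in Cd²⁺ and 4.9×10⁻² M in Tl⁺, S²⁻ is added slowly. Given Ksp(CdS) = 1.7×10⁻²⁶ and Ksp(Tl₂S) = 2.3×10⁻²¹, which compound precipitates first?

CdS

A salt starts to precipitate once the ion product Q reaches its Ksp.
For CdS: [S²⁻] = (Ksp/[Cd²⁺]) = 3.6×10⁻²⁴ M
For Tl₂S: [S²⁻] = (Ksp/[Tl⁺]^2) = 9.6×10⁻¹⁹ M
The smaller threshold [S²⁻] is reached first, so CdS precipitates first.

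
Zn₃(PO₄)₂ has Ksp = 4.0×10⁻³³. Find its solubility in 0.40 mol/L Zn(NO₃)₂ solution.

Zn₃(PO₄)₂(s) ⇌ 3 Zn²⁺(aq) + 2 PO₄³⁻(aq)
With Zn²⁺ already at 0.40 mol/L and s small, take [Zn²⁺] ≈ 0.40 mol/L and [PO₄³⁻] = 2s.
Ksp = [Zn²⁺]^3[PO₄³⁻]^2 = (0.40)^3(2s)^2
(2s)^2 = 4.0×10⁻³³ / (0.40)^3 = 6.3×10⁻³²
s = 1.3×10⁻¹⁶ mol/L

1.3×10⁻¹⁶ M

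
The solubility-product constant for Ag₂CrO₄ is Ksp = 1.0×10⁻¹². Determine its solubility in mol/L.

6.3×10⁻⁵ M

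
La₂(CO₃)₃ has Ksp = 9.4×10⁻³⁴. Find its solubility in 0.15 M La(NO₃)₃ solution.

La₂(CO₃)₃(s) ⇌ 2 La³⁺(aq) + 3 CO₃²⁻(aq)
La³⁺ is already present at 0.15 M. If s mol/L of La₂(CO₃)₃ dissolves, [CO₃²⁻] = 3s while [La³⁺] ≈ 0.15 M.
Ksp = [La³⁺]^2[CO₃²⁻]^3 = (0.15)^2(3s)^3
(3s)^3 = 9.4×10⁻³⁴ / (0.15)^2 = 4.2×10⁻³²
s = 1.2×10⁻¹¹ M

1.2×10⁻¹¹ M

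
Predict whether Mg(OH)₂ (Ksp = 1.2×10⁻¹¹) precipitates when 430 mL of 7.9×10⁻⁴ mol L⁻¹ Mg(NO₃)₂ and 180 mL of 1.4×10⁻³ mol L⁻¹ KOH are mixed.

The combined volume is 610 mL.
[Mg²⁺] = (7.9×10⁻⁴)(430)/610 = 5.6×10⁻⁴ mol L⁻¹
[OH⁻] = (1.4×10⁻³)(180)/610 = 4.1×10⁻⁴ mol L⁻¹
Q = [Mg²⁺][OH⁻]^2 = 9.5×10⁻¹¹
Because Q > Ksp (9.5×10⁻¹¹ vs 1.2×10⁻¹¹), a precipitate of Mg(OH)₂ forms.

Yes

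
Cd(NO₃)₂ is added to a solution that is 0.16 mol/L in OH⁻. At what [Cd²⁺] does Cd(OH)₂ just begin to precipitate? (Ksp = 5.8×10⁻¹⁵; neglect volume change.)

2.3×10⁻¹³ M

Precipitation begins when Q = Ksp.
Cd(OH)₂(s) ⇌ Cd²⁺(aq) + 2 OH⁻(aq)
Ksp = [Cd²⁺][OH⁻]^2 = [Cd²⁺](0.16)^2
[Cd²⁺] = 5.8×10⁻¹⁵ / (0.16)^2 = 2.3×10⁻¹³
[Cd²⁺] = 2.3×10⁻¹³ mol/L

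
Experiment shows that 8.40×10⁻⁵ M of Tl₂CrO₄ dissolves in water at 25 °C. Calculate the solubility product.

Tl₂CrO₄(s) ⇌ 2 Tl⁺(aq) + CrO₄²⁻(aq)
Call the molar solubility s, so that [Tl⁺] = 2s and [CrO₄²⁻] = s.
Ksp = [Tl⁺]^2[CrO₄²⁻] = (2s)^2 · s = 4s^3
Ksp = 4 × (8.40×10⁻⁵)^3 = 2.37×10⁻¹²

Ksp = 2.37×10⁻¹²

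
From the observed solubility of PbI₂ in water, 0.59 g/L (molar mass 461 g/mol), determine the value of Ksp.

Convert to molarity: s = 0.59 / 461 = 1.280×10⁻³ mol/L
PbI₂(s) ⇌ Pb²⁺(aq) + 2 I⁻(aq)
For each mole of PbI₂ that dissolves per liter, [Pb²⁺] = s and [I⁻] = 2s; let s denote this solubility.
Ksp = [Pb²⁺][I⁻]^2 = s · (2s)^2 = 4s^3
Ksp = 4 × (1.280×10⁻³)^3 = 8.4×10⁻⁹

Ksp = 8.4×10⁻⁹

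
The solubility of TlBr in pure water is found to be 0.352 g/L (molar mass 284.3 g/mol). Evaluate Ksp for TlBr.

Ksp = 1.53×10⁻⁶

Molar solubility s = (0.352 g/L) / (284.3 g/mol) = 1.2381×10⁻³ mol/L
TlBr(s) ⇌ Tl⁺(aq) + Br⁻(aq)
Let s be the molar solubility. Then [Tl⁺] = s and [Br⁻] = s.
Ksp = [Tl⁺][Br⁻] = s · s = s^2
Ksp = (1.2381×10⁻³)^2 = 1.53×10⁻⁶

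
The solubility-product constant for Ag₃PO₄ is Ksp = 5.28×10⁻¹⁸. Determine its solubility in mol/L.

Ag₃PO₄(s) ⇌ 3 Ag⁺(aq) + PO₄³⁻(aq)
Call the molar solubility s, so that [Ag⁺] = 3s and [PO₄³⁻] = s.
Ksp = [Ag⁺]^3[PO₄³⁻] = (3s)^3 · s = 27s^4
27s^4 = 5.28×10⁻¹⁸  ⇒  s^4 = 1.96×10⁻¹⁹
Taking the 4th root, s = 2.10×10⁻⁵ M.

2.10×10⁻⁵ M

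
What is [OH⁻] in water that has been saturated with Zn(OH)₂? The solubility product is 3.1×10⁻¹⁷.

Zn(OH)₂(s) ⇌ Zn²⁺(aq) + 2 OH⁻(aq)
With molar solubility s: [Zn²⁺] = s, [OH⁻] = 2s.
Ksp = [Zn²⁺][OH⁻]^2 = s · (2s)^2 = 4s^3 = 3.1×10⁻¹⁷
s = 2.0×10⁻⁶ M
[OH⁻] = 2s = 4.0×10⁻⁶ M

4.0×10⁻⁶ M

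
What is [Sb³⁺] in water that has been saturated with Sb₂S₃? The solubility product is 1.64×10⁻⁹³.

Sb₂S₃(s) ⇌ 2 Sb³⁺(aq) + 3 S²⁻(aq)
If s mol/L of Sb₂S₃ dissolves, [Sb³⁺] = 2s and [S²⁻] = 3s.
Ksp = [Sb³⁺]^2[S²⁻]^3 = (2s)^2 · (3s)^3 = 108s^5 = 1.64×10⁻⁹³
s = 1.09×10⁻¹⁹ mol/L
[Sb³⁺] = 2s = 2.17×10⁻¹⁹ mol/L

2.17×10⁻¹⁹ M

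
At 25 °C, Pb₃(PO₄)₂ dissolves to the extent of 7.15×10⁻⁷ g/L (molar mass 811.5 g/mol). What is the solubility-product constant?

s = (7.15×10⁻⁷ g L⁻¹)/(811.5 g mol⁻¹) = 8.8108×10⁻¹⁰ M
Pb₃(PO₄)₂(s) ⇌ 3 Pb²⁺(aq) + 2 PO₄³⁻(aq)
If s mol/L of Pb₃(PO₄)₂ dissolves, [Pb²⁺] = 3s and [PO₄³⁻] = 2s.
Ksp = [Pb²⁺]^3[PO₄³⁻]^2 = (3s)^3 · (2s)^2 = 108s^5
Ksp = 108 × (8.8108×10⁻¹⁰)^5 = 5.73×10⁻⁴⁴

Ksp = 5.73×10⁻⁴⁴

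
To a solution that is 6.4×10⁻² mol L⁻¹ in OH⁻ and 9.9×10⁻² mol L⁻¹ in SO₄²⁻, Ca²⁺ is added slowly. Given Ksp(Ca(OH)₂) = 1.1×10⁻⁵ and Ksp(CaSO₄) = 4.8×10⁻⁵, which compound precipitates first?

CaSO₄

The threshold for precipitation is Q = Ksp.
For Ca(OH)₂: [Ca²⁺] = (Ksp/[OH⁻]^2) = 2.7×10⁻³ mol L⁻¹
For CaSO₄: [Ca²⁺] = (Ksp/[SO₄²⁻]) = 4.8×10⁻⁴ mol L⁻¹
CaSO₄ requires the lower [Ca²⁺], so it precipitates first.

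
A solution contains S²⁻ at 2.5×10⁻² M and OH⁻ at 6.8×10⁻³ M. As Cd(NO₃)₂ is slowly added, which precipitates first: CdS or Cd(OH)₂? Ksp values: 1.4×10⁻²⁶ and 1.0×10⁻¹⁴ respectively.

Precipitation begins when Q = Ksp.
For CdS: [Cd²⁺] = (Ksp/[S²⁻]) = 5.6×10⁻²⁵ M
For Cd(OH)₂: [Cd²⁺] = (Ksp/[OH⁻]^2) = 2.2×10⁻¹⁰ M
The smaller threshold [Cd²⁺] is reached first, so CdS precipitates first.

CdS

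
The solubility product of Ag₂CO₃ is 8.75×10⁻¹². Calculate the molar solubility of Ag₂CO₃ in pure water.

Ag₂CO₃(s) ⇌ 2 Ag⁺(aq) + CO₃²⁻(aq)
For each mole of Ag₂CO₃ that dissolves per liter, [Ag⁺] = 2s and [CO₃²⁻] = s; let s denote this solubility.
Ksp = [Ag⁺]^2[CO₃²⁻] = (2s)^2 · s = 4s^3
4s^3 = 8.75×10⁻¹²  ⇒  s^3 = 2.19×10⁻¹²
s = 1.30×10⁻⁴ mol L⁻¹

1.30×10⁻⁴ M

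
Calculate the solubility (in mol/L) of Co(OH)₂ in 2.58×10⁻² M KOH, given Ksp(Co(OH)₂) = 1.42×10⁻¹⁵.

Co(OH)₂(s) ⇌ Co²⁺(aq) + 2 OH⁻(aq)
The solution already contains OH⁻ at 2.58×10⁻² M. Let s be the molar solubility of Co(OH)₂.
[OH⁻] ≈ 2.58×10⁻² M (common ion dominates); [Co²⁺] = s.
Ksp = [Co²⁺][OH⁻]^2 = s(2.58×10⁻²)^2
s = 1.42×10⁻¹⁵ / (2.58×10⁻²)^2 = 2.13×10⁻¹²
s = 2.13×10⁻¹² M

2.13×10⁻¹² M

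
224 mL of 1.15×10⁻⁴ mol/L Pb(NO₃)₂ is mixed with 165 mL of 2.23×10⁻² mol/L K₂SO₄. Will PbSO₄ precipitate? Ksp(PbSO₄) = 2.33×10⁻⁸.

The combined volume is 389 mL.
[Pb²⁺] = (1.15×10⁻⁴)(224)/389 = 6.62×10⁻⁵ mol/L
[SO₄²⁻] = (2.23×10⁻²)(165)/389 = 9.46×10⁻³ mol/L
Q = [Pb²⁺][SO₄²⁻] = 6.26×10⁻⁷
Since Q (6.26×10⁻⁷) exceeds Ksp (2.33×10⁻⁸), PbSO₄ will precipitate.

Yes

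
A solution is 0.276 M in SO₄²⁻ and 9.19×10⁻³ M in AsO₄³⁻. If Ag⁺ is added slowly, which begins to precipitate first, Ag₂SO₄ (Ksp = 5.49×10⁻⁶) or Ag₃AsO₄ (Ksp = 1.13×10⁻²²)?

Ag₃AsO₄

Each salt precipitates once Q = Ksp for that salt.
For Ag₂SO₄: [Ag⁺] = (Ksp/[SO₄²⁻])^(1/2) = 4.46×10⁻³ M
For Ag₃AsO₄: [Ag⁺] = (Ksp/[AsO₄³⁻])^(1/3) = 2.31×10⁻⁷ M
Since Ag₃AsO₄ needs less Ag⁺ to reach saturation, it precipitates first.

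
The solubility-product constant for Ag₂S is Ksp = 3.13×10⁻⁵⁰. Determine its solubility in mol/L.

1.99×10⁻¹⁷ M

Ag₂S(s) ⇌ 2 Ag⁺(aq) + S²⁻(aq)
If s mol/L of Ag₂S dissolves, [Ag⁺] = 2s and [S²⁻] = s.
Ksp = [Ag⁺]^2[S²⁻] = (2s)^2 · s = 4s^3
4s^3 = 3.13×10⁻⁵⁰  ⇒  s^3 = 7.83×10⁻⁵¹
s = 1.99×10⁻¹⁷ mol/L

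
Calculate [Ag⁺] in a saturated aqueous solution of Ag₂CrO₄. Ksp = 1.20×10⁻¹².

1.34×10⁻⁴ M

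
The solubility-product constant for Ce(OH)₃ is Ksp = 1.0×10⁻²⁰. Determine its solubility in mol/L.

4.4×10⁻⁶ M

Ce(OH)₃(s) ⇌ Ce³⁺(aq) + 3 OH⁻(aq)
Let s be the molar solubility. Then [Ce³⁺] = s and [OH⁻] = 3s.
Ksp = [Ce³⁺][OH⁻]^3 = s · (3s)^3 = 27s^4
27s^4 = 1.0×10⁻²⁰  ⇒  s^4 = 3.7×10⁻²²
Taking the 4th root, s = 4.4×10⁻⁶ M.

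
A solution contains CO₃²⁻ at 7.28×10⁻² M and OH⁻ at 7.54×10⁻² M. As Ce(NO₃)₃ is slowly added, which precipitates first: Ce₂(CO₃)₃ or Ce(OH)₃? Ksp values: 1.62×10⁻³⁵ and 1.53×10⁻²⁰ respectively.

Ce(OH)₃

Precipitation begins when Q = Ksp.
For Ce₂(CO₃)₃: [Ce³⁺] = (Ksp/[CO₃²⁻]^3)^(1/2) = 2.05×10⁻¹⁶ M
For Ce(OH)₃: [Ce³⁺] = (Ksp/[OH⁻]^3) = 3.57×10⁻¹⁷ M
Ce(OH)₃ requires the lower [Ce³⁺], so it precipitates first.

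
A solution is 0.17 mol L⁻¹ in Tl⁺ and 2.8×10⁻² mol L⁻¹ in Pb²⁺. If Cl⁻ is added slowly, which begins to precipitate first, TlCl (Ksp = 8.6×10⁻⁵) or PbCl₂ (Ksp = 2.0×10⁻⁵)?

Precipitation begins when Q = Ksp.
For TlCl: [Cl⁻] = (Ksp/[Tl⁺]) = 5.1×10⁻⁴ mol L⁻¹
For PbCl₂: [Cl⁻] = (Ksp/[Pb²⁺])^(1/2) = 2.7×10⁻² mol L⁻¹
Since TlCl needs less Cl⁻ to reach saturation, it precipitates first.

TlCl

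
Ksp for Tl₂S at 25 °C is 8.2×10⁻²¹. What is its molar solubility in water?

Tl₂S(s) ⇌ 2 Tl⁺(aq) + S²⁻(aq)
With molar solubility s: [Tl⁺] = 2s, [S²⁻] = s.
Ksp = [Tl⁺]^2[S²⁻] = (2s)^2 · s = 4s^3
4s^3 = 8.2×10⁻²¹  ⇒  s^3 = 2.1×10⁻²¹
s = (2.1×10⁻²¹)^(1/3) = 1.3×10⁻⁷ M

1.3×10⁻⁷ M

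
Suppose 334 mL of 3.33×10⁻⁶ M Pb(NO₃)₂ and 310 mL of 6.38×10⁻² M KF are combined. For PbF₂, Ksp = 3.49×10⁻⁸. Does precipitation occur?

The combined volume is 644 mL.
[Pb²⁺] = (3.33×10⁻⁶)(334)/644 = 1.73×10⁻⁶ M
[F⁻] = (6.38×10⁻²)(310)/644 = 3.07×10⁻² M
Q = [Pb²⁺][F⁻]^2 = 1.63×10⁻⁹
Q = 1.63×10⁻⁹ < Ksp = 3.49×10⁻⁸, so the solution is unsaturated and no precipitate forms.

No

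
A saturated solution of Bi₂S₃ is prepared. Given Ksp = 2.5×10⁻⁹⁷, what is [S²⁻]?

Bi₂S₃(s) ⇌ 2 Bi³⁺(aq) + 3 S²⁻(aq)
Call the molar solubility s, so that [Bi³⁺] = 2s and [S²⁻] = 3s.
Ksp = [Bi³⁺]^2[S²⁻]^3 = (2s)^2 · (3s)^3 = 108s^5 = 2.5×10⁻⁹⁷
s = 1.9×10⁻²⁰ mol/L
[S²⁻] = 3s = 5.6×10⁻²⁰ mol/L

5.6×10⁻²⁰ M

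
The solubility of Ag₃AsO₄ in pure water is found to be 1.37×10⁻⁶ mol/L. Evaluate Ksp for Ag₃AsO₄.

Ag₃AsO₄(s) ⇌ 3 Ag⁺(aq) + AsO₄³⁻(aq)
For each mole of Ag₃AsO₄ that dissolves per liter, [Ag⁺] = 3s and [AsO₄³⁻] = s; let s denote this solubility.
Ksp = [Ag⁺]^3[AsO₄³⁻] = (3s)^3 · s = 27s^4
Ksp = 27 × (1.37×10⁻⁶)^4 = 9.51×10⁻²³

Ksp = 9.51×10⁻²³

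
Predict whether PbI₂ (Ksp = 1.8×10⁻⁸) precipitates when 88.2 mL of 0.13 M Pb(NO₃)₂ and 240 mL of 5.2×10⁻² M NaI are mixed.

Total volume after mixing = 88.2 + 240 = 328.2 mL.
[Pb²⁺] = (0.13)(88.2)/328.2 = 3.5×10⁻² M
[I⁻] = (5.2×10⁻²)(240)/328.2 = 3.8×10⁻² M
Q = [Pb²⁺][I⁻]^2 = 5.1×10⁻⁵
Because Q > Ksp (5.1×10⁻⁵ vs 1.8×10⁻⁸), a precipitate of PbI₂ forms.

Yes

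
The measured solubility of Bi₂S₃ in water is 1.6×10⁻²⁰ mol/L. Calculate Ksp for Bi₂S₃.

Ksp = 1.1×10⁻⁹⁷

Bi₂S₃(s) ⇌ 2 Bi³⁺(aq) + 3 S²⁻(aq)
Call the molar solubility s, so that [Bi³⁺] = 2s and [S²⁻] = 3s.
Ksp = [Bi³⁺]^2[S²⁻]^3 = (2s)^2 · (3s)^3 = 108s^5
Ksp = 108 × (1.6×10⁻²⁰)^5 = 1.1×10⁻⁹⁷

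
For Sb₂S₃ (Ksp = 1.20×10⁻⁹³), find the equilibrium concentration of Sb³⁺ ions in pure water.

2.04×10⁻¹⁹ M

Sb₂S₃(s) ⇌ 2 Sb³⁺(aq) + 3 S²⁻(aq)
Let s be the molar solubility. Then [Sb³⁺] = 2s and [S²⁻] = 3s.
Ksp = [Sb³⁺]^2[S²⁻]^3 = (2s)^2 · (3s)^3 = 108s^5 = 1.20×10⁻⁹³
s = 1.02×10⁻¹⁹ mol/L
[Sb³⁺] = 2s = 2.04×10⁻¹⁹ mol/L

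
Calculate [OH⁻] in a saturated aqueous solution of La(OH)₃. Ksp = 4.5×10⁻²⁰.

1.9×10⁻⁵ M

La(OH)₃(s) ⇌ La³⁺(aq) + 3 OH⁻(aq)
For each mole of La(OH)₃ that dissolves per liter, [La³⁺] = s and [OH⁻] = 3s; let s denote this solubility.
Ksp = [La³⁺][OH⁻]^3 = s · (3s)^3 = 27s^4 = 4.5×10⁻²⁰
s = 6.4×10⁻⁶ mol/L
[OH⁻] = 3s = 1.9×10⁻⁵ mol/L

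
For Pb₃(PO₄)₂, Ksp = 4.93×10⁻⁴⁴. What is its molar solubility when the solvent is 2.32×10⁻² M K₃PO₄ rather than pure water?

1.50×10⁻¹⁴ M

Pb₃(PO₄)₂(s) ⇌ 3 Pb²⁺(aq) + 2 PO₄³⁻(aq)
PO₄³⁻ is already present at 2.32×10⁻² M. If s mol/L of Pb₃(PO₄)₂ dissolves, [Pb²⁺] = 3s while [PO₄³⁻] ≈ 2.32×10⁻² M.
Ksp = [Pb²⁺]^3[PO₄³⁻]^2 = (3s)^3(2.32×10⁻²)^2
(3s)^3 = 4.93×10⁻⁴⁴ / (2.32×10⁻²)^2 = 9.16×10⁻⁴¹
s = 1.50×10⁻¹⁴ M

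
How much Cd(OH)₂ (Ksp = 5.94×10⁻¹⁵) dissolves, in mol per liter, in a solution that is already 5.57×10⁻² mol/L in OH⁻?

Cd(OH)₂(s) ⇌ Cd²⁺(aq) + 2 OH⁻(aq)
OH⁻ is already present at 5.57×10⁻² mol/L. If s mol/L of Cd(OH)₂ dissolves, [Cd²⁺] = s while [OH⁻] ≈ 5.57×10⁻² mol/L.
Ksp = [Cd²⁺][OH⁻]^2 = s(5.57×10⁻²)^2
s = 5.94×10⁻¹⁵ / (5.57×10⁻²)^2 = 1.91×10⁻¹²
s = 1.91×10⁻¹² mol/L

1.91×10⁻¹² M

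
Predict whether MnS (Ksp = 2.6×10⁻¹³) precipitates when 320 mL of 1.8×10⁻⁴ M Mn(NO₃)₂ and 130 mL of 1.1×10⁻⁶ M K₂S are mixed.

Yes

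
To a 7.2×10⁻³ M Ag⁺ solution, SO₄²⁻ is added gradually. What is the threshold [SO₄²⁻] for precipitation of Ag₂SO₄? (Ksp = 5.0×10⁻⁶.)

Precipitation of each salt begins when its ion product equals Ksp.
Ag₂SO₄(s) ⇌ 2 Ag⁺(aq) + SO₄²⁻(aq)
Ksp = [Ag⁺]^2[SO₄²⁻] = [SO₄²⁻](7.2×10⁻³)^2
[SO₄²⁻] = 5.0×10⁻⁶ / (7.2×10⁻³)^2 = 9.6×10⁻²
[SO₄²⁻] = 9.6×10⁻² M

9.6×10⁻² M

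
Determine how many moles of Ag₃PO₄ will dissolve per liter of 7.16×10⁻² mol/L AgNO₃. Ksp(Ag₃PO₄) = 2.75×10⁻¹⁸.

7.49×10⁻¹⁵ M

Ag₃PO₄(s) ⇌ 3 Ag⁺(aq) + PO₄³⁻(aq)
Let s be the solubility of Ag₃PO₄ here. The common ion gives [Ag⁺] ≈ 7.16×10⁻² mol/L, and [PO₄³⁻] = s.
Ksp = [Ag⁺]^3[PO₄³⁻] = (7.16×10⁻²)^3s
s = 2.75×10⁻¹⁸ / (7.16×10⁻²)^3 = 7.49×10⁻¹⁵
s = 7.49×10⁻¹⁵ mol/L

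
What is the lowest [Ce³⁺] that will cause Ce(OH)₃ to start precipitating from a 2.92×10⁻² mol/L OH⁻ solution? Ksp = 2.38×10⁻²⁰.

9.56×10⁻¹⁶ M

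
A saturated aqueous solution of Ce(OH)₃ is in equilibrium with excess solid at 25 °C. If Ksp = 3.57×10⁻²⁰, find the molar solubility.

6.03×10⁻⁶ M

Ce(OH)₃(s) ⇌ Ce³⁺(aq) + 3 OH⁻(aq)
For each mole of Ce(OH)₃ that dissolves per liter, [Ce³⁺] = s and [OH⁻] = 3s; let s denote this solubility.
Ksp = [Ce³⁺][OH⁻]^3 = s · (3s)^3 = 27s^4
27s^4 = 3.57×10⁻²⁰  ⇒  s^4 = 1.32×10⁻²¹
s = 6.03×10⁻⁶ mol L⁻¹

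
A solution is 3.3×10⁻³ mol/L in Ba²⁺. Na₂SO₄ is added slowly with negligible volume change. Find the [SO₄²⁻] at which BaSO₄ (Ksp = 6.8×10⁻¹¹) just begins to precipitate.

Each salt precipitates once Q = Ksp for that salt.
BaSO₄(s) ⇌ Ba²⁺(aq) + SO₄²⁻(aq)
Ksp = [Ba²⁺][SO₄²⁻] = [SO₄²⁻](3.3×10⁻³)
[SO₄²⁻] = 6.8×10⁻¹¹ / (3.3×10⁻³) = 2.1×10⁻⁸
[SO₄²⁻] = 2.1×10⁻⁸ mol/L

2.1×10⁻⁸ M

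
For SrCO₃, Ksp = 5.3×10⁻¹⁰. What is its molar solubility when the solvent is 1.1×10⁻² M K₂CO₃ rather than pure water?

SrCO₃(s) ⇌ Sr²⁺(aq) + CO₃²⁻(aq)
The solution already contains CO₃²⁻ at 1.1×10⁻² M. Let s be the molar solubility of SrCO₃.
[CO₃²⁻] ≈ 1.1×10⁻² M (common ion dominates); [Sr²⁺] = s.
Ksp = [Sr²⁺][CO₃²⁻] = s(1.1×10⁻²)
s = 5.3×10⁻¹⁰ / (1.1×10⁻²) = 4.8×10⁻⁸
s = 4.8×10⁻⁸ M

4.8×10⁻⁸ M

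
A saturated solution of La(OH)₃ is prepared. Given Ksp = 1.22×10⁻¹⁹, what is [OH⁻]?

2.46×10⁻⁵ M

La(OH)₃(s) ⇌ La³⁺(aq) + 3 OH⁻(aq)
For each mole of La(OH)₃ that dissolves per liter, [La³⁺] = s and [OH⁻] = 3s; let s denote this solubility.
Ksp = [La³⁺][OH⁻]^3 = s · (3s)^3 = 27s^4 = 1.22×10⁻¹⁹
s = 8.20×10⁻⁶ mol L⁻¹
[OH⁻] = 3s = 2.46×10⁻⁵ mol L⁻¹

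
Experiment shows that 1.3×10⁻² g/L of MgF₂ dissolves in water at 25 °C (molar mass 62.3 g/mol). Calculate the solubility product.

Ksp = 3.6×10⁻¹¹

s = (1.3×10⁻² g L⁻¹)/(62.3 g mol⁻¹) = 2.087×10⁻⁴ M
MgF₂(s) ⇌ Mg²⁺(aq) + 2 F⁻(aq)
Let s be the molar solubility. Then [Mg²⁺] = s and [F⁻] = 2s.
Ksp = [Mg²⁺][F⁻]^2 = s · (2s)^2 = 4s^3
Ksp = 4 × (2.087×10⁻⁴)^3 = 3.6×10⁻¹¹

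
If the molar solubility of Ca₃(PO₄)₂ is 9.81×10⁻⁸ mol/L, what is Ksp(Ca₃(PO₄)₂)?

Ca₃(PO₄)₂(s) ⇌ 3 Ca²⁺(aq) + 2 PO₄³⁻(aq)
For each mole of Ca₃(PO₄)₂ that dissolves per liter, [Ca²⁺] = 3s and [PO₄³⁻] = 2s; let s denote this solubility.
Ksp = [Ca²⁺]^3[PO₄³⁻]^2 = (3s)^3 · (2s)^2 = 108s^5
Ksp = 108 × (9.81×10⁻⁸)^5 = 9.81×10⁻³⁴

Ksp = 9.81×10⁻³⁴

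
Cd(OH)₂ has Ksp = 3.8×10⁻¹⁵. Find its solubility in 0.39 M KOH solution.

2.5×10⁻¹⁴ M

Cd(OH)₂(s) ⇌ Cd²⁺(aq) + 2 OH⁻(aq)
OH⁻ is already present at 0.39 M. If s mol/L of Cd(OH)₂ dissolves, [Cd²⁺] = s while [OH⁻] ≈ 0.39 M.
Ksp = [Cd²⁺][OH⁻]^2 = s(0.39)^2
s = 3.8×10⁻¹⁵ / (0.39)^2 = 2.5×10⁻¹⁴
s = 2.5×10⁻¹⁴ M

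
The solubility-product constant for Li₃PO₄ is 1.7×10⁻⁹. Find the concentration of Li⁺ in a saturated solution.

Li₃PO₄(s) ⇌ 3 Li⁺(aq) + PO₄³⁻(aq)
If s mol/L of Li₃PO₄ dissolves, [Li⁺] = 3s and [PO₄³⁻] = s.
Ksp = [Li⁺]^3[PO₄³⁻] = (3s)^3 · s = 27s^4 = 1.7×10⁻⁹
s = 2.8×10⁻³ mol/L
[Li⁺] = 3s = 8.5×10⁻³ mol/L

8.5×10⁻³ M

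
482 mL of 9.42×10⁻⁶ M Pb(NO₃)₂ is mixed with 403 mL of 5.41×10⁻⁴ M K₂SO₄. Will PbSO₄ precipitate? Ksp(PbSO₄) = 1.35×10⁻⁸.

After mixing, V = 482 mL + 403 mL = 885 mL.
[Pb²⁺] = (9.42×10⁻⁶)(482)/885 = 5.13×10⁻⁶ M
[SO₄²⁻] = (5.41×10⁻⁴)(403)/885 = 2.46×10⁻⁴ M
Q = [Pb²⁺][SO₄²⁻] = 1.26×10⁻⁹
Q < Ksp (1.26×10⁻⁹ vs 1.35×10⁻⁸); the solution remains unsaturated and no precipitate forms.

No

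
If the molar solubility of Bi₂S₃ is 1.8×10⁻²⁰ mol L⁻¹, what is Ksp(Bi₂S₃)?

Bi₂S₃(s) ⇌ 2 Bi³⁺(aq) + 3 S²⁻(aq)
With molar solubility s: [Bi³⁺] = 2s, [S²⁻] = 3s.
Ksp = [Bi³⁺]^2[S²⁻]^3 = (2s)^2 · (3s)^3 = 108s^5
Ksp = 108 × (1.8×10⁻²⁰)^5 = 2.0×10⁻⁹⁷

Ksp = 2.0×10⁻⁹⁷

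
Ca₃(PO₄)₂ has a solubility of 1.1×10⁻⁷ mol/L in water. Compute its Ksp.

Ksp = 1.7×10⁻³³

Ca₃(PO₄)₂(s) ⇌ 3 Ca²⁺(aq) + 2 PO₄³⁻(aq)
With molar solubility s: [Ca²⁺] = 3s, [PO₄³⁻] = 2s.
Ksp = [Ca²⁺]^3[PO₄³⁻]^2 = (3s)^3 · (2s)^2 = 108s^5
Ksp = 108 × (1.1×10⁻⁷)^5 = 1.7×10⁻³³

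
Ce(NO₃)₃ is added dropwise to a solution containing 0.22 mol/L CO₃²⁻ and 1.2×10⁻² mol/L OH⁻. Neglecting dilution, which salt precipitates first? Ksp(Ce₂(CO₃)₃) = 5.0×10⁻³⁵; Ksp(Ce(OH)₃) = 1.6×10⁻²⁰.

Each salt precipitates once Q = Ksp for that salt.
For Ce₂(CO₃)₃: [Ce³⁺] = (Ksp/[CO₃²⁻]^3)^(1/2) = 6.9×10⁻¹⁷ mol/L
For Ce(OH)₃: [Ce³⁺] = (Ksp/[OH⁻]^3) = 9.3×10⁻¹⁵ mol/L
Ce₂(CO₃)₃ requires the lower [Ce³⁺], so it precipitates first.

Ce₂(CO₃)₃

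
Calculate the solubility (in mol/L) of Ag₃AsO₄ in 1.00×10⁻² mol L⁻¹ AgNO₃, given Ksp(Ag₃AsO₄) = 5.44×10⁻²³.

Ag₃AsO₄(s) ⇌ 3 Ag⁺(aq) + AsO₄³⁻(aq)
The solution already contains Ag⁺ at 1.00×10⁻² mol L⁻¹. Let s be the molar solubility of Ag₃AsO₄.
[Ag⁺] ≈ 1.00×10⁻² mol L⁻¹ (common ion dominates); [AsO₄³⁻] = s.
Ksp = [Ag⁺]^3[AsO₄³⁻] = (1.00×10⁻²)^3s
s = 5.44×10⁻²³ / (1.00×10⁻²)^3 = 5.44×10⁻¹⁷
s = 5.44×10⁻¹⁷ mol L⁻¹

5.44×10⁻¹⁷ M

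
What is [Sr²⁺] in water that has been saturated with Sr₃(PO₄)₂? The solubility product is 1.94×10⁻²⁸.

3.37×10⁻⁶ M

Sr₃(PO₄)₂(s) ⇌ 3 Sr²⁺(aq) + 2 PO₄³⁻(aq)
For each mole of Sr₃(PO₄)₂ that dissolves per liter, [Sr²⁺] = 3s and [PO₄³⁻] = 2s; let s denote this solubility.
Ksp = [Sr²⁺]^3[PO₄³⁻]^2 = (3s)^3 · (2s)^2 = 108s^5 = 1.94×10⁻²⁸
s = 1.12×10⁻⁶ mol/L
[Sr²⁺] = 3s = 3.37×10⁻⁶ mol/L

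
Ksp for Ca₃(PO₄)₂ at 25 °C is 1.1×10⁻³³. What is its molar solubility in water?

1.0×10⁻⁷ M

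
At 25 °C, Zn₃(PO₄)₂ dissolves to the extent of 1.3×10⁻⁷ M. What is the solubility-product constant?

Ksp = 4.0×10⁻³³

Zn₃(PO₄)₂(s) ⇌ 3 Zn²⁺(aq) + 2 PO₄³⁻(aq)
Let s be the molar solubility. Then [Zn²⁺] = 3s and [PO₄³⁻] = 2s.
Ksp = [Zn²⁺]^3[PO₄³⁻]^2 = (3s)^3 · (2s)^2 = 108s^5
Ksp = 108 × (1.3×10⁻⁷)^5 = 4.0×10⁻³³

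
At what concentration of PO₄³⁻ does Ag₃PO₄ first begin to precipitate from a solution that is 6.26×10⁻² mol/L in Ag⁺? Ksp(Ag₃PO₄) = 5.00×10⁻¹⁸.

2.04×10⁻¹⁴ M

Precipitation begins when Q = Ksp.
Ag₃PO₄(s) ⇌ 3 Ag⁺(aq) + PO₄³⁻(aq)
Ksp = [Ag⁺]^3[PO₄³⁻] = [PO₄³⁻](6.26×10⁻²)^3
[PO₄³⁻] = 5.00×10⁻¹⁸ / (6.26×10⁻²)^3 = 2.04×10⁻¹⁴
[PO₄³⁻] = 2.04×10⁻¹⁴ mol/L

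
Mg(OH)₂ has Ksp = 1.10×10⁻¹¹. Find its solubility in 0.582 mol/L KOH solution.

Mg(OH)₂(s) ⇌ Mg²⁺(aq) + 2 OH⁻(aq)
Let s be the solubility of Mg(OH)₂ here. The common ion gives [OH⁻] ≈ 0.582 mol/L, and [Mg²⁺] = s.
Ksp = [Mg²⁺][OH⁻]^2 = s(0.582)^2
s = 1.10×10⁻¹¹ / (0.582)^2 = 3.25×10⁻¹¹
s = 3.25×10⁻¹¹ mol/L

3.25×10⁻¹¹ M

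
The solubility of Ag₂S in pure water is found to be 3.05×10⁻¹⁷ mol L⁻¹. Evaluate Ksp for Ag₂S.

Ksp = 1.13×10⁻⁴⁹

Ag₂S(s) ⇌ 2 Ag⁺(aq) + S²⁻(aq)
For each mole of Ag₂S that dissolves per liter, [Ag⁺] = 2s and [S²⁻] = s; let s denote this solubility.
Ksp = [Ag⁺]^2[S²⁻] = (2s)^2 · s = 4s^3
Ksp = 4 × (3.05×10⁻¹⁷)^3 = 1.13×10⁻⁴⁹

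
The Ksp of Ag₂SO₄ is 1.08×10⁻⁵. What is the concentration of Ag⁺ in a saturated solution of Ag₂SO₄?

2.78×10⁻² M

Ag₂SO₄(s) ⇌ 2 Ag⁺(aq) + SO₄²⁻(aq)
With molar solubility s: [Ag⁺] = 2s, [SO₄²⁻] = s.
Ksp = [Ag⁺]^2[SO₄²⁻] = (2s)^2 · s = 4s^3 = 1.08×10⁻⁵
s = 1.39×10⁻² mol/L
[Ag⁺] = 2s = 2.78×10⁻² mol/L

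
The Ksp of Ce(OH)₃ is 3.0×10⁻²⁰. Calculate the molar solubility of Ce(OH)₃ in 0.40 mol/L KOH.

Ce(OH)₃(s) ⇌ Ce³⁺(aq) + 3 OH⁻(aq)
With OH⁻ already at 0.40 mol/L and s small, take [OH⁻] ≈ 0.40 mol/L and [Ce³⁺] = s.
Ksp = [Ce³⁺][OH⁻]^3 = s(0.40)^3
s = 3.0×10⁻²⁰ / (0.40)^3 = 4.7×10⁻¹⁹
s = 4.7×10⁻¹⁹ mol/L

4.7×10⁻¹⁹ M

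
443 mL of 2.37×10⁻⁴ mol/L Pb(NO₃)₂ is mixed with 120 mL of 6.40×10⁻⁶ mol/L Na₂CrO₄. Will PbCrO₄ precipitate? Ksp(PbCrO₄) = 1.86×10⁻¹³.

Yes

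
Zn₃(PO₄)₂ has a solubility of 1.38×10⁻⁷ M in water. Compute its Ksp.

Ksp = 5.41×10⁻³³

Zn₃(PO₄)₂(s) ⇌ 3 Zn²⁺(aq) + 2 PO₄³⁻(aq)
Call the molar solubility s, so that [Zn²⁺] = 3s and [PO₄³⁻] = 2s.
Ksp = [Zn²⁺]^3[PO₄³⁻]^2 = (3s)^3 · (2s)^2 = 108s^5
Ksp = 108 × (1.38×10⁻⁷)^5 = 5.41×10⁻³³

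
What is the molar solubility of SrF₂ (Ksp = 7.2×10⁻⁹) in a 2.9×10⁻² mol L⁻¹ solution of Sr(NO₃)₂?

SrF₂(s) ⇌ Sr²⁺(aq) + 2 F⁻(aq)
Sr²⁺ is already present at 2.9×10⁻² mol L⁻¹. If s mol/L of SrF₂ dissolves, [F⁻] = 2s while [Sr²⁺] ≈ 2.9×10⁻² mol L⁻¹.
Ksp = [Sr²⁺][F⁻]^2 = (2.9×10⁻²)(2s)^2
(2s)^2 = 7.2×10⁻⁹ / (2.9×10⁻²) = 2.5×10⁻⁷
s = 2.5×10⁻⁴ mol L⁻¹

2.5×10⁻⁴ M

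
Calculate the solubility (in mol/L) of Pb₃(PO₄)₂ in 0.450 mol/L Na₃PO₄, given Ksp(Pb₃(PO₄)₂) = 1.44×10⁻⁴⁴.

Pb₃(PO₄)₂(s) ⇌ 3 Pb²⁺(aq) + 2 PO₄³⁻(aq)
PO₄³⁻ is already present at 0.450 mol/L. If s mol/L of Pb₃(PO₄)₂ dissolves, [Pb²⁺] = 3s while [PO₄³⁻] ≈ 0.450 mol/L.
Ksp = [Pb²⁺]^3[PO₄³⁻]^2 = (3s)^3(0.450)^2
(3s)^3 = 1.44×10⁻⁴⁴ / (0.450)^2 = 7.11×10⁻⁴⁴
s = 1.38×10⁻¹⁵ mol/L

1.38×10⁻¹⁵ M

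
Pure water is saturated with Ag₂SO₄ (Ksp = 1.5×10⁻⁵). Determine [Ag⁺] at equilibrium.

3.1×10⁻² M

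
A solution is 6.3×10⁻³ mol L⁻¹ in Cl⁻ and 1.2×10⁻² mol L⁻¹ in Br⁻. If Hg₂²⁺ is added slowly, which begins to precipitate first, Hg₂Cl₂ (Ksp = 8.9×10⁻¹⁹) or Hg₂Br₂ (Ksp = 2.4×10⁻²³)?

The threshold for precipitation is Q = Ksp.
For Hg₂Cl₂: [Hg₂²⁺] = (Ksp/[Cl⁻]^2) = 2.2×10⁻¹⁴ mol L⁻¹
For Hg₂Br₂: [Hg₂²⁺] = (Ksp/[Br⁻]^2) = 1.7×10⁻¹⁹ mol L⁻¹
The smaller threshold [Hg₂²⁺] is reached first, so Hg₂Br₂ precipitates first.

Hg₂Br₂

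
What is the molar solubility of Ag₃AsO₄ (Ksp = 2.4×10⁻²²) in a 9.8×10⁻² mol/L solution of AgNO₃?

Ag₃AsO₄(s) ⇌ 3 Ag⁺(aq) + AsO₄³⁻(aq)
With Ag⁺ already at 9.8×10⁻² mol/L and s small, take [Ag⁺] ≈ 9.8×10⁻² mol/L and [AsO₄³⁻] = s.
Ksp = [Ag⁺]^3[AsO₄³⁻] = (9.8×10⁻²)^3s
s = 2.4×10⁻²² / (9.8×10⁻²)^3 = 2.5×10⁻¹⁹
s = 2.5×10⁻¹⁹ mol/L

2.5×10⁻¹⁹ M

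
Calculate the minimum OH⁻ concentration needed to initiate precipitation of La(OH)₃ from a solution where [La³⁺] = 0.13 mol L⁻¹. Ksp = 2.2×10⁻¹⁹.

Precipitation begins when Q = Ksp.
La(OH)₃(s) ⇌ La³⁺(aq) + 3 OH⁻(aq)
Ksp = [La³⁺][OH⁻]^3 = [OH⁻]^3(0.13)
[OH⁻]^3 = 2.2×10⁻¹⁹ / (0.13) = 1.7×10⁻¹⁸
[OH⁻] = 1.2×10⁻⁶ mol L⁻¹

1.2×10⁻⁶ M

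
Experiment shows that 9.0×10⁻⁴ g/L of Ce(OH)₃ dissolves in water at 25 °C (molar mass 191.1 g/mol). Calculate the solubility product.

Ksp = 1.3×10⁻²⁰

s = (9.0×10⁻⁴ g L⁻¹)/(191.1 g mol⁻¹) = 4.710×10⁻⁶ M
Ce(OH)₃(s) ⇌ Ce³⁺(aq) + 3 OH⁻(aq)
If s mol/L of Ce(OH)₃ dissolves, [Ce³⁺] = s and [OH⁻] = 3s.
Ksp = [Ce³⁺][OH⁻]^3 = s · (3s)^3 = 27s^4
Ksp = 27 × (4.710×10⁻⁶)^4 = 1.3×10⁻²⁰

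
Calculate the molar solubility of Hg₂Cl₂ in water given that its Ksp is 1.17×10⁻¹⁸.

6.64×10⁻⁷ M

Hg₂Cl₂(s) ⇌ Hg₂²⁺(aq) + 2 Cl⁻(aq)
Call the molar solubility s, so that [Hg₂²⁺] = s and [Cl⁻] = 2s.
Ksp = [Hg₂²⁺][Cl⁻]^2 = s · (2s)^2 = 4s^3
4s^3 = 1.17×10⁻¹⁸  ⇒  s^3 = 2.93×10⁻¹⁹
s = 6.64×10⁻⁷ mol L⁻¹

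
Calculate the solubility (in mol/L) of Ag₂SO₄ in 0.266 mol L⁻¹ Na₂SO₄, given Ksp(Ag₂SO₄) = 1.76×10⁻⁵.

4.07×10⁻³ M

Ag₂SO₄(s) ⇌ 2 Ag⁺(aq) + SO₄²⁻(aq)
The solution already contains SO₄²⁻ at 0.266 mol L⁻¹. Let s be the molar solubility of Ag₂SO₄.
[SO₄²⁻] ≈ 0.266 mol L⁻¹ (common ion dominates); [Ag⁺] = 2s.
Ksp = [Ag⁺]^2[SO₄²⁻] = (2s)^2(0.266)
(2s)^2 = 1.76×10⁻⁵ / (0.266) = 6.62×10⁻⁵
s = 4.07×10⁻³ mol L⁻¹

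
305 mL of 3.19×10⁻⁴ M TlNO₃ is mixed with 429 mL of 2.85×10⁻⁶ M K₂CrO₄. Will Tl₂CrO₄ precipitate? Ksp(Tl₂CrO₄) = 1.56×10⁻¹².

After mixing, V = 305 mL + 429 mL = 734 mL.
[Tl⁺] = (3.19×10⁻⁴)(305)/734 = 1.33×10⁻⁴ M
[CrO₄²⁻] = (2.85×10⁻⁶)(429)/734 = 1.67×10⁻⁶ M
Q = [Tl⁺]^2[CrO₄²⁻] = 2.93×10⁻¹⁴
Q = 2.93×10⁻¹⁴ < Ksp = 1.56×10⁻¹², so the solution is unsaturated and no precipitate forms.

No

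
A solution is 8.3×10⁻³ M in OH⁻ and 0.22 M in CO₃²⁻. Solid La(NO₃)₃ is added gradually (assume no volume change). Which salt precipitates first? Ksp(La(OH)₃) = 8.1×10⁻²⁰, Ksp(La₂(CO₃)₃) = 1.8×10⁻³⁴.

Precipitation of each salt begins when its ion product equals Ksp.
For La(OH)₃: [La³⁺] = (Ksp/[OH⁻]^3) = 1.4×10⁻¹³ M
For La₂(CO₃)₃: [La³⁺] = (Ksp/[CO₃²⁻]^3)^(1/2) = 1.3×10⁻¹⁶ M
Since La₂(CO₃)₃ needs less La³⁺ to reach saturation, it precipitates first.

La₂(CO₃)₃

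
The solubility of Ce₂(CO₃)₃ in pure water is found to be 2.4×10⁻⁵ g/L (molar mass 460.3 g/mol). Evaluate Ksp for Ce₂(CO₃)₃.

Ksp = 4.2×10⁻³⁵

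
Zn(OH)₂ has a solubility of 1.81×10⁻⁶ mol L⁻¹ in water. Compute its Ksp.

Ksp = 2.37×10⁻¹⁷

Zn(OH)₂(s) ⇌ Zn²⁺(aq) + 2 OH⁻(aq)
Let s be the molar solubility. Then [Zn²⁺] = s and [OH⁻] = 2s.
Ksp = [Zn²⁺][OH⁻]^2 = s · (2s)^2 = 4s^3
Ksp = 4 × (1.81×10⁻⁶)^3 = 2.37×10⁻¹⁷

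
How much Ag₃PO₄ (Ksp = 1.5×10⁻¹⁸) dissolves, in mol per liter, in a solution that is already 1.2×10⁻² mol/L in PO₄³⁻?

1.7×10⁻⁶ M

Ag₃PO₄(s) ⇌ 3 Ag⁺(aq) + PO₄³⁻(aq)
With PO₄³⁻ already at 1.2×10⁻² mol/L and s small, take [PO₄³⁻] ≈ 1.2×10⁻² mol/L and [Ag⁺] = 3s.
Ksp = [Ag⁺]^3[PO₄³⁻] = (3s)^3(1.2×10⁻²)
(3s)^3 = 1.5×10⁻¹⁸ / (1.2×10⁻²) = 1.3×10⁻¹⁶
s = 1.7×10⁻⁶ mol/L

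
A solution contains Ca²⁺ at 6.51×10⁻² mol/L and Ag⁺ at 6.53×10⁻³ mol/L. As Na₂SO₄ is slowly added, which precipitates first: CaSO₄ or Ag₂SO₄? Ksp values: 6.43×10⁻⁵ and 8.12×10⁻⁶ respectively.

Precipitation of each salt begins when its ion product equals Ksp.
For CaSO₄: [SO₄²⁻] = (Ksp/[Ca²⁺]) = 9.88×10⁻⁴ mol/L
For Ag₂SO₄: [SO₄²⁻] = (Ksp/[Ag⁺]^2) = 0.190 mol/L
CaSO₄ requires the lower [SO₄²⁻], so it precipitates first.

CaSO₄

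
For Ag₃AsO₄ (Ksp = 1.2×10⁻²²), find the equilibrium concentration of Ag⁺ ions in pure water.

4.4×10⁻⁶ M

Ag₃AsO₄(s) ⇌ 3 Ag⁺(aq) + AsO₄³⁻(aq)
With molar solubility s: [Ag⁺] = 3s, [AsO₄³⁻] = s.
Ksp = [Ag⁺]^3[AsO₄³⁻] = (3s)^3 · s = 27s^4 = 1.2×10⁻²²
s = 1.5×10⁻⁶ M
[Ag⁺] = 3s = 4.4×10⁻⁶ M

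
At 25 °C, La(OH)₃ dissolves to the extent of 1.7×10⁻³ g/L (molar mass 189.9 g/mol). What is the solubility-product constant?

s = (1.7×10⁻³ g L⁻¹)/(189.9 g mol⁻¹) = 8.952×10⁻⁶ M
La(OH)₃(s) ⇌ La³⁺(aq) + 3 OH⁻(aq)
For each mole of La(OH)₃ that dissolves per liter, [La³⁺] = s and [OH⁻] = 3s; let s denote this solubility.
Ksp = [La³⁺][OH⁻]^3 = s · (3s)^3 = 27s^4
Ksp = 27 × (8.952×10⁻⁶)^4 = 1.7×10⁻¹⁹

Ksp = 1.7×10⁻¹⁹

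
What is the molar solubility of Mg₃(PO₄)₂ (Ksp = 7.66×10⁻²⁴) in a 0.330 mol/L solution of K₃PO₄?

1.38×10⁻⁸ M

Mg₃(PO₄)₂(s) ⇌ 3 Mg²⁺(aq) + 2 PO₄³⁻(aq)
Let s be the solubility of Mg₃(PO₄)₂ here. The common ion gives [PO₄³⁻] ≈ 0.330 mol/L, and [Mg²⁺] = 3s.
Ksp = [Mg²⁺]^3[PO₄³⁻]^2 = (3s)^3(0.330)^2
(3s)^3 = 7.66×10⁻²⁴ / (0.330)^2 = 7.03×10⁻²³
s = 1.38×10⁻⁸ mol/L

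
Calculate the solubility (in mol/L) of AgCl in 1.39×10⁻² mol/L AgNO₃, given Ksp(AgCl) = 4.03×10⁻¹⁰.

AgCl(s) ⇌ Ag⁺(aq) + Cl⁻(aq)
The solution already contains Ag⁺ at 1.39×10⁻² mol/L. Let s be the molar solubility of AgCl.
[Ag⁺] ≈ 1.39×10⁻² mol/L (common ion dominates); [Cl⁻] = s.
Ksp = [Ag⁺][Cl⁻] = (1.39×10⁻²)s
s = 4.03×10⁻¹⁰ / (1.39×10⁻²) = 2.90×10⁻⁸
s = 2.90×10⁻⁸ mol/L

2.90×10⁻⁸ M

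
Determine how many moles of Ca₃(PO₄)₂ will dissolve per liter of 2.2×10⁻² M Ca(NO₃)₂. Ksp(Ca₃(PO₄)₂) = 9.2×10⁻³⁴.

Ca₃(PO₄)₂(s) ⇌ 3 Ca²⁺(aq) + 2 PO₄³⁻(aq)
With Ca²⁺ already at 2.2×10⁻² M and s small, take [Ca²⁺] ≈ 2.2×10⁻² M and [PO₄³⁻] = 2s.
Ksp = [Ca²⁺]^3[PO₄³⁻]^2 = (2.2×10⁻²)^3(2s)^2
(2s)^2 = 9.2×10⁻³⁴ / (2.2×10⁻²)^3 = 8.6×10⁻²⁹
s = 4.6×10⁻¹⁵ M

4.6×10⁻¹⁵ M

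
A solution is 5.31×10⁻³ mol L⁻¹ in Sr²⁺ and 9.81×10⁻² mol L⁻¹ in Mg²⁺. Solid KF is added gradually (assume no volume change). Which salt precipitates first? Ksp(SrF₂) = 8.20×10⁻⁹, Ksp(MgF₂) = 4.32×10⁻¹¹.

MgF₂

Each salt precipitates once Q = Ksp for that salt.
For SrF₂: [F⁻] = (Ksp/[Sr²⁺])^(1/2) = 1.24×10⁻³ mol L⁻¹
For MgF₂: [F⁻] = (Ksp/[Mg²⁺])^(1/2) = 2.10×10⁻⁵ mol L⁻¹
Since MgF₂ needs less F⁻ to reach saturation, it precipitates first.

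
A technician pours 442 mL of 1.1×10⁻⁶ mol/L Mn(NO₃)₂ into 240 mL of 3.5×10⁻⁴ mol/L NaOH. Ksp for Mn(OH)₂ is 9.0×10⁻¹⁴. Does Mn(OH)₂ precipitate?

No

Total volume after mixing = 442 + 240 = 682 mL.
[Mn²⁺] = (1.1×10⁻⁶)(442)/682 = 7.1×10⁻⁷ mol/L
[OH⁻] = (3.5×10⁻⁴)(240)/682 = 1.2×10⁻⁴ mol/L
Q = [Mn²⁺][OH⁻]^2 = 1.1×10⁻¹⁴
Q < Ksp (1.1×10⁻¹⁴ vs 9.0×10⁻¹⁴); the solution remains unsaturated and no precipitate forms.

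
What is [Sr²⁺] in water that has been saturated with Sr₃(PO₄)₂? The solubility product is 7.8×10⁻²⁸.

4.5×10⁻⁶ M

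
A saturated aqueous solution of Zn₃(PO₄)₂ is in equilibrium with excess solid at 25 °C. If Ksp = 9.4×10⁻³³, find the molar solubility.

1.5×10⁻⁷ M

Zn₃(PO₄)₂(s) ⇌ 3 Zn²⁺(aq) + 2 PO₄³⁻(aq)
For each mole of Zn₃(PO₄)₂ that dissolves per liter, [Zn²⁺] = 3s and [PO₄³⁻] = 2s; let s denote this solubility.
Ksp = [Zn²⁺]^3[PO₄³⁻]^2 = (3s)^3 · (2s)^2 = 108s^5
108s^5 = 9.4×10⁻³³  ⇒  s^5 = 8.7×10⁻³⁵
s = (8.7×10⁻³⁵)^(1/5) = 1.5×10⁻⁷ mol L⁻¹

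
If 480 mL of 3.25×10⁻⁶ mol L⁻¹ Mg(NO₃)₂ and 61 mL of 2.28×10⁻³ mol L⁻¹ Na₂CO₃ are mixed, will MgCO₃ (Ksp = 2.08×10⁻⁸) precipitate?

After mixing, V = 480 mL + 61 mL = 541 mL.
[Mg²⁺] = (3.25×10⁻⁶)(480)/541 = 2.88×10⁻⁶ mol L⁻¹
[CO₃²⁻] = (2.28×10⁻³)(61)/541 = 2.57×10⁻⁴ mol L⁻¹
Q = [Mg²⁺][CO₃²⁻] = 7.41×10⁻¹⁰
Since Q (7.41×10⁻¹⁰) is less than Ksp (2.08×10⁻⁸), no MgCO₃ precipitates.

No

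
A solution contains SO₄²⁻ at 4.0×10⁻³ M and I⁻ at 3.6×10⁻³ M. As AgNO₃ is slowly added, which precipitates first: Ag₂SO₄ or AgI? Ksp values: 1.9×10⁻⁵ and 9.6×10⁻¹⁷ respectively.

AgI

A salt starts to precipitate once the ion product Q reaches its Ksp.
For Ag₂SO₄: [Ag⁺] = (Ksp/[SO₄²⁻])^(1/2) = 6.9×10⁻² M
For AgI: [Ag⁺] = (Ksp/[I⁻]) = 2.7×10⁻¹⁴ M
AgI requires the lower [Ag⁺], so it precipitates first.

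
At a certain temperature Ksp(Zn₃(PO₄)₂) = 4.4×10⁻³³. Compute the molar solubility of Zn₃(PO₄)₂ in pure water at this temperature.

Zn₃(PO₄)₂(s) ⇌ 3 Zn²⁺(aq) + 2 PO₄³⁻(aq)
For each mole of Zn₃(PO₄)₂ that dissolves per liter, [Zn²⁺] = 3s and [PO₄³⁻] = 2s; let s denote this solubility.
Ksp = [Zn²⁺]^3[PO₄³⁻]^2 = (3s)^3 · (2s)^2 = 108s^5
108s^5 = 4.4×10⁻³³  ⇒  s^5 = 4.1×10⁻³⁵
s = (4.1×10⁻³⁵)^(1/5) = 1.3×10⁻⁷ mol/L

1.3×10⁻⁷ M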